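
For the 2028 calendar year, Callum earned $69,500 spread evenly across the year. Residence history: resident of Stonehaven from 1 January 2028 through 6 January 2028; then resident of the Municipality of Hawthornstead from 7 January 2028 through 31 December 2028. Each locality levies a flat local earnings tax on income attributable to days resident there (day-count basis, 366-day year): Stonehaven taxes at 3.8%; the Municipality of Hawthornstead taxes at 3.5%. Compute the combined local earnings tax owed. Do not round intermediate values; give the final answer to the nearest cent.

Stonehaven, 1 January – 6 January 2028: 6 days → $69,500 × 3.8% × 6/366 = $43.2951
The Municipality of Hawthornstead, 7 January – 31 December 2028: 360 days → $69,500 × 3.5% × 360/366 = $2,392.6230
Total = $2,435.9180

$2,435.92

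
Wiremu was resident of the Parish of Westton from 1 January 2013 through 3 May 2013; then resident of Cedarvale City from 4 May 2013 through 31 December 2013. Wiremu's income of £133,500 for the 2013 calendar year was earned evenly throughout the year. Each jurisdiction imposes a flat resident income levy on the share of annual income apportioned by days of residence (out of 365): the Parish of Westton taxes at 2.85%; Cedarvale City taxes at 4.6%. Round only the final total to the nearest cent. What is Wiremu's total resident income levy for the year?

£5,353.72

The Parish of Westton, 1 January – 3 May 2013: 123 days → £133,500 × 2.85% × 123/365 = £1,282.1486
Cedarvale City, 4 May – 31 December 2013: 242 days → £133,500 × 4.6% × 242/365 = £4,071.5671
Total = £5,353.7158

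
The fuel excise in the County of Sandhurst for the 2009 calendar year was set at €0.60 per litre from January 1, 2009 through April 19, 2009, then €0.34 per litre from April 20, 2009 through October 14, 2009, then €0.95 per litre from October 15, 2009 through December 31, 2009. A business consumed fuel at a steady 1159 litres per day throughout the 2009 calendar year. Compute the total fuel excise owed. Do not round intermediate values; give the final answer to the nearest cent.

€231823.18

January 1 – April 19, 2009: 109 days × 1159 litres/day = 126,331 litres at €0.60/litre → €75798.60
April 20 – October 14, 2009: 178 days × 1159 litres/day = 206,302 litres at €0.34/litre → €70142.68
October 15 – December 31, 2009: 78 days × 1159 litres/day = 90,402 litres at €0.95/litre → €85881.90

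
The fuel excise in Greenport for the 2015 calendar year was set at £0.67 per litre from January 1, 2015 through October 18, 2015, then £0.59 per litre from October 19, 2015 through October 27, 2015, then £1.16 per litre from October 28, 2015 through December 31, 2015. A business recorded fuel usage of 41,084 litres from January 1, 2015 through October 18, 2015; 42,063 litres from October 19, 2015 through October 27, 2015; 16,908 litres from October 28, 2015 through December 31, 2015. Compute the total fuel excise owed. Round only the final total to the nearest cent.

£71,956.73

January 1 – October 18, 2015: 41,084 litres at £0.67/litre → £27,526.28
October 19 – October 27, 2015: 42,063 litres at £0.59/litre → £24,817.17
October 28 – December 31, 2015: 16,908 litres at £1.16/litre → £19,613.28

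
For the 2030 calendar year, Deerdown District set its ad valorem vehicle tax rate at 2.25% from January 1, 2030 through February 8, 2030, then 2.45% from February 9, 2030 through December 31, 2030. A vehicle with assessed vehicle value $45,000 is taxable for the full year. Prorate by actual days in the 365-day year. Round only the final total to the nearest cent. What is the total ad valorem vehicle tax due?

$1,092.88

January 1 – February 8, 2030: 39 days at 2.25% → $45,000 × 2.25% × 39/365 = $108.1849
February 9 – December 31, 2030: 326 days at 2.45% → $45,000 × 2.45% × 326/365 = $984.6986
Total = $1,092.8836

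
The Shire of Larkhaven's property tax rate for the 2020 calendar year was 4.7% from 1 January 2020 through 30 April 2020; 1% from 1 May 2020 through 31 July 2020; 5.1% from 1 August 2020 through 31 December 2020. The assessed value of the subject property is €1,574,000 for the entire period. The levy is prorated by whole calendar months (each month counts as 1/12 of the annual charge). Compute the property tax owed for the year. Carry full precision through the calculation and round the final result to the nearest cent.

€62,041.83

1 January – 30 April 2020: 4 months at 4.7% → €1,574,000 × 4.7% × 4/12 = €24,659.3333
1 May – 31 July 2020: 3 months at 1% → €1,574,000 × 1% × 3/12 = €3,935.0000
1 August – 31 December 2020: 5 months at 5.1% → €1,574,000 × 5.1% × 5/12 = €33,447.5000
Total = €62,041.8333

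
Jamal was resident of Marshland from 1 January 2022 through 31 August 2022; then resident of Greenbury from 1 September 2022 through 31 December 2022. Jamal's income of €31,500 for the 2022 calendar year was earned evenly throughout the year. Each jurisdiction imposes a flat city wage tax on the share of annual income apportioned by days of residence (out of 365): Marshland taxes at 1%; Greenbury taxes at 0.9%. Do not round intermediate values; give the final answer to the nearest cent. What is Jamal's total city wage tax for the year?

Marshland, 1 January – 31 August 2022: 243 days → €31,500 × 1% × 243/365 = €209.7123
Greenbury, 1 September – 31 December 2022: 122 days → €31,500 × 0.9% × 122/365 = €94.7589
Total = €304.4712

€304.47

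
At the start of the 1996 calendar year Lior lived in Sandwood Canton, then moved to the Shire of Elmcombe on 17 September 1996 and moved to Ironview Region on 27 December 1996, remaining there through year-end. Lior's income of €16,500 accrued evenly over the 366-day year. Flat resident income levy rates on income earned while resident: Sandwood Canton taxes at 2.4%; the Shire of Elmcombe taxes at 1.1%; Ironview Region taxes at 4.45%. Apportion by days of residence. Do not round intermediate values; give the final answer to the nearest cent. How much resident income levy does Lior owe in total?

€341.43

Sandwood Canton, 1 January – 16 September 1996: 260 days → €16,500 × 2.4% × 260/366 = €281.3115
The Shire of Elmcombe, 17 September – 26 December 1996: 101 days → €16,500 × 1.1% × 101/366 = €50.0861
Ironview Region, 27 December – 31 December 1996: 5 days → €16,500 × 4.45% × 5/366 = €10.0307
Total = €341.4283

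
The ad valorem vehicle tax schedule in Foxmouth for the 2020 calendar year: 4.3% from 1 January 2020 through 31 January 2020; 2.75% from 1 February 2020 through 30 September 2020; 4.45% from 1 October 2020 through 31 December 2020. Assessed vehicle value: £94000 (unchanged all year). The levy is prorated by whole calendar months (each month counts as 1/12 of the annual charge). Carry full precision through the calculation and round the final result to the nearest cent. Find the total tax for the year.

£3105.92

1 January – 31 January 2020: 1 month at 4.3% → £94000 × 4.3% × 1/12 = £336.8333
1 February – 30 September 2020: 8 months at 2.75% → £94000 × 2.75% × 8/12 = £1723.3333
1 October – 31 December 2020: 3 months at 4.45% → £94000 × 4.45% × 3/12 = £1045.7500
Total = £3105.9167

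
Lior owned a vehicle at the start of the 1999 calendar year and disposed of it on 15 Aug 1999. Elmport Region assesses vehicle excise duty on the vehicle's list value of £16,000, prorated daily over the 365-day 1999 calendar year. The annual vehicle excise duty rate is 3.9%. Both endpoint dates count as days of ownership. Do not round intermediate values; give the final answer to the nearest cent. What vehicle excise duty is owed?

£388.08

Days held (1 Jan – 15 Aug 1999): 227 out of 365
Tax = £16,000 × 3.9% × 227/365 = £388.0767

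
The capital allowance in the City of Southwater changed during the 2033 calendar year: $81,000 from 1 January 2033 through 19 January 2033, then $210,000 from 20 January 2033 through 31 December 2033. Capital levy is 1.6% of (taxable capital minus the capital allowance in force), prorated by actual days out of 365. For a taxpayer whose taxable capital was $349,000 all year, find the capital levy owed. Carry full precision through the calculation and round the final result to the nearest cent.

$2,331.44

1 January – 19 January 2033: 19 days, exemption $81,000 → ($349,000 − $81,000) × 1.6% × 19/365 = $223.2110
20 January – 31 December 2033: 346 days, exemption $210,000 → ($349,000 − $210,000) × 1.6% × 346/365 = $2,108.2301
Total = $2,331.4411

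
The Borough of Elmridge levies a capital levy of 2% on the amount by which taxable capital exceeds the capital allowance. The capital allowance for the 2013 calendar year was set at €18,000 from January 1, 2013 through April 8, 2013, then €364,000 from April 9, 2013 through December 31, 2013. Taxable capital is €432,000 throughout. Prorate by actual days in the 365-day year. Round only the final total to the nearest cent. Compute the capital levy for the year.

€3,217.97

January 1 – April 8, 2013: 98 days, exemption €18,000 → (€432,000 − €18,000) × 2% × 98/365 = €2,223.1233
April 9 – December 31, 2013: 267 days, exemption €364,000 → (€432,000 − €364,000) × 2% × 267/365 = €994.8493
Total = €3,217.9726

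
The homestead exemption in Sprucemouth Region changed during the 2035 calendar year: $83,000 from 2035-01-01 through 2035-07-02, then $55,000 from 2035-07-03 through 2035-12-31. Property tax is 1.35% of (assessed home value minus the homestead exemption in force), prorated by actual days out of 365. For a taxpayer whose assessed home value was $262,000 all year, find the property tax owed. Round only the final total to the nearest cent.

$2,604.98

2035-01-01 to 2035-07-02: 183 days, exemption $83,000 → ($262,000 − $83,000) × 1.35% × 183/365 = $1,211.5603
2035-07-03 to 2035-12-31: 182 days, exemption $55,000 → ($262,000 − $55,000) × 1.35% × 182/365 = $1,393.4219
Total = $2,604.9822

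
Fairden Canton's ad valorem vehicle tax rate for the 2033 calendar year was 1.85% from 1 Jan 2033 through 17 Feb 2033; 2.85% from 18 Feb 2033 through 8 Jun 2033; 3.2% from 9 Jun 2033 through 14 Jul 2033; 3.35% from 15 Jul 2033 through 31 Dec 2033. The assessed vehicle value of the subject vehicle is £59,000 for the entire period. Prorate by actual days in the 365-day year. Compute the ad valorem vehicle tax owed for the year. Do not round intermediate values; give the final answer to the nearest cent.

1 Jan – 17 Feb 2033: 48 days at 1.85% → £59,000 × 1.85% × 48/365 = £143.5397
18 Feb – 8 Jun 2033: 111 days at 2.85% → £59,000 × 2.85% × 111/365 = £511.3603
9 Jun – 14 Jul 2033: 36 days at 3.2% → £59,000 × 3.2% × 36/365 = £186.2137
15 Jul – 31 Dec 2033: 170 days at 3.35% → £59,000 × 3.35% × 170/365 = £920.5616
Total = £1,761.6753

£1,761.68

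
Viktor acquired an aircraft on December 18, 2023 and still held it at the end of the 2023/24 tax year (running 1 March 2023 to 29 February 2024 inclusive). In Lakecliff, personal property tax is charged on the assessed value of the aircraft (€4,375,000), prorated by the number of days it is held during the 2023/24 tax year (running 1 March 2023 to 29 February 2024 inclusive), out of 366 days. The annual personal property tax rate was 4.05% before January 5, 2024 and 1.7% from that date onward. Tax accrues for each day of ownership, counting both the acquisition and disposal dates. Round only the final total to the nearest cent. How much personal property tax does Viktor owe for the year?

December 18, 2023 – January 4, 2024: 18 days at 4.05% → €4,375,000 × 4.05% × 18/366 = €8,714.1393
January 5 – February 29, 2024: 56 days at 1.7% → €4,375,000 × 1.7% × 56/366 = €11,379.7814
Total = €20,093.9208

€20,093.92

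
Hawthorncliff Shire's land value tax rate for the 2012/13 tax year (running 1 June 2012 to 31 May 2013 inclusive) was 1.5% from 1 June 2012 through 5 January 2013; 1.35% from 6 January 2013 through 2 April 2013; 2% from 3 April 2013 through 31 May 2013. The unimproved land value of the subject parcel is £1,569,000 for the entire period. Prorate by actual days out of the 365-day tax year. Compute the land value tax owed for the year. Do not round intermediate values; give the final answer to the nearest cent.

£24,242.12

1 June 2012 – 5 January 2013: 219 days at 1.5% → £1,569,000 × 1.5% × 219/365 = £14,121.0000
6 January – 2 April 2013: 87 days at 1.35% → £1,569,000 × 1.35% × 87/365 = £5,048.7411
3 April – 31 May 2013: 59 days at 2% → £1,569,000 × 2% × 59/365 = £5,072.3836
Total = £24,242.1247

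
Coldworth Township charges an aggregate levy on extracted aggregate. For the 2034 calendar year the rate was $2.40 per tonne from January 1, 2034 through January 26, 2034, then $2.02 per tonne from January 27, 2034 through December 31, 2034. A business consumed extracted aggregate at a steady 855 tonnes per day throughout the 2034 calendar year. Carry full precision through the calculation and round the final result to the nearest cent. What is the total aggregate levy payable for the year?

$638838.90

January 1 – January 26, 2034: 26 days × 855 tonnes/day = 22,230 tonnes at $2.40/tonne → $53352.00
January 27 – December 31, 2034: 339 days × 855 tonnes/day = 289,845 tonnes at $2.02/tonne → $585486.90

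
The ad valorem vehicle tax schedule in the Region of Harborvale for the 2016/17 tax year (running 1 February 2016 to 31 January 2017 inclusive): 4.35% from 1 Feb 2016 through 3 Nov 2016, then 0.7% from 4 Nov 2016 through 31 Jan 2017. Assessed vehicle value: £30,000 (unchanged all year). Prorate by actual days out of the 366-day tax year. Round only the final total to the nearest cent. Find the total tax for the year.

£1,038.73

1 Feb – 3 Nov 2016: 277 days at 4.35% → £30,000 × 4.35% × 277/366 = £987.6639
4 Nov 2016 – 31 Jan 2017: 89 days at 0.7% → £30,000 × 0.7% × 89/366 = £51.0656
Total = £1,038.7295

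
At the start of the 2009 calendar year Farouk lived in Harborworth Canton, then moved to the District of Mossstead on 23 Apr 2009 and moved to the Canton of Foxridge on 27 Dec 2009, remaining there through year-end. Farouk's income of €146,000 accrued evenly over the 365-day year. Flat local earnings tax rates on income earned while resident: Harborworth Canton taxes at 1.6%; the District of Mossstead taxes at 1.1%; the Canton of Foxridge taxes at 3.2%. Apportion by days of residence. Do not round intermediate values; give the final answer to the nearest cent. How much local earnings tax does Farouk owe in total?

Harborworth Canton, 1 Jan – 22 Apr 2009: 112 days → €146,000 × 1.6% × 112/365 = €716.8000
The District of Mossstead, 23 Apr – 26 Dec 2009: 248 days → €146,000 × 1.1% × 248/365 = €1,091.2000
The Canton of Foxridge, 27 Dec – 31 Dec 2009: 5 days → €146,000 × 3.2% × 5/365 = €64.0000
Total = €1,872.0000

€1,872.00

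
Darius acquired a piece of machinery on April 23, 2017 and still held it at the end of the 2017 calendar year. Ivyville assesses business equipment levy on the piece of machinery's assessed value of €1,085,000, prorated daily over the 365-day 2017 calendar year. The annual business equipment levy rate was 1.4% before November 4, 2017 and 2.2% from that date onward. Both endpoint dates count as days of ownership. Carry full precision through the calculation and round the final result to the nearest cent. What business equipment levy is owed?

€11,908.25

April 23 – November 3, 2017: 195 days at 1.4% → €1,085,000 × 1.4% × 195/365 = €8,115.2055
November 4 – December 31, 2017: 58 days at 2.2% → €1,085,000 × 2.2% × 58/365 = €3,793.0411
Total = €11,908.2466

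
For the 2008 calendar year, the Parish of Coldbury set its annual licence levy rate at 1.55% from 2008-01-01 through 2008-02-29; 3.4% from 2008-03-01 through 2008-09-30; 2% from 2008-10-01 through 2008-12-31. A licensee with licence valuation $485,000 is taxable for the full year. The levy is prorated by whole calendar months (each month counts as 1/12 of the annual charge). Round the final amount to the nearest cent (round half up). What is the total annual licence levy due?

$13,297.08

2008-01-01 to 2008-02-29: 2 months at 1.55% → $485,000 × 1.55% × 2/12 = $1,252.9167
2008-03-01 to 2008-09-30: 7 months at 3.4% → $485,000 × 3.4% × 7/12 = $9,619.1667
2008-10-01 to 2008-12-31: 3 months at 2% → $485,000 × 2% × 3/12 = $2,425.0000
Total = $13,297.0833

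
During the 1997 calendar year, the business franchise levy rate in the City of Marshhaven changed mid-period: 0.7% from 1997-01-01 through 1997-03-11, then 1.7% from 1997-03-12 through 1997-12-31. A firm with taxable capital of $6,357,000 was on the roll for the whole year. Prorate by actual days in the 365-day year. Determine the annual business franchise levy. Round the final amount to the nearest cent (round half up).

1997-01-01 to 1997-03-11: 70 days at 0.7% → $6,357,000 × 0.7% × 70/365 = $8,534.0548
1997-03-12 to 1997-12-31: 295 days at 1.7% → $6,357,000 × 1.7% × 295/365 = $87,343.4384
Total = $95,877.4932

$95,877.49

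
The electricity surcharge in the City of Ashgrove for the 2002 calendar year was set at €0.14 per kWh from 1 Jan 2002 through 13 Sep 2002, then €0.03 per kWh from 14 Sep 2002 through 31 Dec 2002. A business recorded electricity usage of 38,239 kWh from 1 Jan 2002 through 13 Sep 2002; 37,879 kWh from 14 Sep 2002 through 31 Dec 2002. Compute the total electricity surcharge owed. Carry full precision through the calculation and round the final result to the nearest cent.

€6,489.83

1 Jan – 13 Sep 2002: 38,239 kWh at €0.14/kWh → €5,353.46
14 Sep – 31 Dec 2002: 37,879 kWh at €0.03/kWh → €1,136.37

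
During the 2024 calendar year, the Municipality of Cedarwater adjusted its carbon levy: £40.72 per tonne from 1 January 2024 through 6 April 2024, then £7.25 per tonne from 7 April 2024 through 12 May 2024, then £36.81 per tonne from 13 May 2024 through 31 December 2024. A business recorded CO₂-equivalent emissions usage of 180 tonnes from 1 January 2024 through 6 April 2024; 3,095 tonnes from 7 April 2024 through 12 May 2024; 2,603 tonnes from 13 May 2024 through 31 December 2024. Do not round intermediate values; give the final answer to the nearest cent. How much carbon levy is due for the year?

£125,584.78

1 January – 6 April 2024: 180 tonnes at £40.72/tonne → £7,329.60
7 April – 12 May 2024: 3,095 tonnes at £7.25/tonne → £22,438.75
13 May – 31 December 2024: 2,603 tonnes at £36.81/tonne → £95,816.43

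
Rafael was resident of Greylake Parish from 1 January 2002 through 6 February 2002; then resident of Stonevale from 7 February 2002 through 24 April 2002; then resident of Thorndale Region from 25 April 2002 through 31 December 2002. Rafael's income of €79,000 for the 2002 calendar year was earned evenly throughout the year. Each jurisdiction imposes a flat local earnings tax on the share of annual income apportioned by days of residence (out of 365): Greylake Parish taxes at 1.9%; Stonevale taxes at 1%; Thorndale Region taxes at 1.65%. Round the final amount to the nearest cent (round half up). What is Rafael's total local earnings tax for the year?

Greylake Parish, 1 January – 6 February 2002: 37 days → €79,000 × 1.9% × 37/365 = €152.1562
Stonevale, 7 February – 24 April 2002: 77 days → €79,000 × 1% × 77/365 = €166.6575
Thorndale Region, 25 April – 31 December 2002: 251 days → €79,000 × 1.65% × 251/365 = €896.3795
Total = €1,215.1932

€1,215.19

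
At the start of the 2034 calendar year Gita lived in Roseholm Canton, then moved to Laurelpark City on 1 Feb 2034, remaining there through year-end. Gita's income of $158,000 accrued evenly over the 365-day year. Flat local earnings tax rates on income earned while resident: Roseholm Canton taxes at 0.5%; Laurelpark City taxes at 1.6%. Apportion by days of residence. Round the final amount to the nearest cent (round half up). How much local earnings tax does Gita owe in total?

Roseholm Canton, 1 Jan – 31 Jan 2034: 31 days → $158,000 × 0.5% × 31/365 = $67.0959
Laurelpark City, 1 Feb – 31 Dec 2034: 334 days → $158,000 × 1.6% × 334/365 = $2,313.2932
Total = $2,380.3890

$2,380.39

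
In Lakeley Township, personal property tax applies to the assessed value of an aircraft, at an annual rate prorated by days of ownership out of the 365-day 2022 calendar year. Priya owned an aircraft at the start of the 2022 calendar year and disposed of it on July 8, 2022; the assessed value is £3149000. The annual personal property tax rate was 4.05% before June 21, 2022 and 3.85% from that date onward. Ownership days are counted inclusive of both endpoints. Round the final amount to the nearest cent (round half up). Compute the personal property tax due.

January 1 – June 20, 2022: 171 days at 4.05% → £3149000 × 4.05% × 171/365 = £59749.0397
June 21 – July 8, 2022: 18 days at 3.85% → £3149000 × 3.85% × 18/365 = £5978.7863
Total = £65727.8260

£65727.83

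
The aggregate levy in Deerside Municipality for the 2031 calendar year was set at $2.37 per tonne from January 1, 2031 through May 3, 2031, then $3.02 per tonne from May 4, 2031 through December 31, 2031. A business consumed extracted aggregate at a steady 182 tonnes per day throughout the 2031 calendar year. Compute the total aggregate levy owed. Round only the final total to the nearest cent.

$186,067.70

January 1 – May 3, 2031: 123 days × 182 tonnes/day = 22,386 tonnes at $2.37/tonne → $53,054.82
May 4 – December 31, 2031: 242 days × 182 tonnes/day = 44,044 tonnes at $3.02/tonne → $133,012.88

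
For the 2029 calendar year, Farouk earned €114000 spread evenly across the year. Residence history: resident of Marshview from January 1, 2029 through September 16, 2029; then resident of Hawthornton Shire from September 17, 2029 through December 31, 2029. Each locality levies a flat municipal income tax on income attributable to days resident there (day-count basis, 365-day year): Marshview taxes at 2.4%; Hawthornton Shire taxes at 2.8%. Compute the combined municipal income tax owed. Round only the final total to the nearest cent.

€2868.43

Marshview, January 1 – September 16, 2029: 259 days → €114000 × 2.4% × 259/365 = €1941.4356
Hawthornton Shire, September 17 – December 31, 2029: 106 days → €114000 × 2.8% × 106/365 = €926.9918
Total = €2868.4274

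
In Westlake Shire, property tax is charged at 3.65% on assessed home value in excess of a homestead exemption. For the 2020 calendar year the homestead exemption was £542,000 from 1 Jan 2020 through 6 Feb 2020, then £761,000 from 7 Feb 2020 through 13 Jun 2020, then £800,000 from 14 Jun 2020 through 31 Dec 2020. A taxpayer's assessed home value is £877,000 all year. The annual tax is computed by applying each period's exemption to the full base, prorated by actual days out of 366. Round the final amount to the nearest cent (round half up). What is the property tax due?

1 Jan – 6 Feb 2020: 37 days, exemption £542,000 → (£877,000 − £542,000) × 3.65% × 37/366 = £1,236.1134
7 Feb – 13 Jun 2020: 128 days, exemption £761,000 → (£877,000 − £761,000) × 3.65% × 128/366 = £1,480.7432
14 Jun – 31 Dec 2020: 201 days, exemption £800,000 → (£877,000 − £800,000) × 3.65% × 201/366 = £1,543.4713
Total = £4,260.3279

£4,260.33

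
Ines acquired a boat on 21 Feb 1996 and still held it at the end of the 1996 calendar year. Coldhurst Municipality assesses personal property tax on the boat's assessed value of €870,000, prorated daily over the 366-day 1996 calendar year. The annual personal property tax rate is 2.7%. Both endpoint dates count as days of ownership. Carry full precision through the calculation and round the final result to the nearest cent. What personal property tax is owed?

€20,216.80

Days held (21 Feb – 31 Dec 1996): 315 out of 366
Tax = €870,000 × 2.7% × 315/366 = €20,216.8033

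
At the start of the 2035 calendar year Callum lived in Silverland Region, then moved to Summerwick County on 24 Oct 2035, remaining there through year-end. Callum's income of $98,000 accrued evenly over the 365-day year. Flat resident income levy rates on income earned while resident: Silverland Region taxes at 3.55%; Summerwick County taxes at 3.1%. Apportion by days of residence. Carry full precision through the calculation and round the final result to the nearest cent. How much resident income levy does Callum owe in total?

$3,395.63

Silverland Region, 1 Jan – 23 Oct 2035: 296 days → $98,000 × 3.55% × 296/365 = $2,821.3260
Summerwick County, 24 Oct – 31 Dec 2035: 69 days → $98,000 × 3.1% × 69/365 = $574.3068
Total = $3,395.6329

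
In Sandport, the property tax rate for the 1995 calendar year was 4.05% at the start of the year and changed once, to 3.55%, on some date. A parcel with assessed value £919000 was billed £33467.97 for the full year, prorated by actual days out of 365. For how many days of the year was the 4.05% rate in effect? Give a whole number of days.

Let d = days at the first rate; then 365 − d days at the second rate.
£919000 × [4.05%·d + 3.55%·(365−d)] / 365 = £33467.97
Solving gives d = 67, so the new rate took effect on 9 Mar 1995.

67 days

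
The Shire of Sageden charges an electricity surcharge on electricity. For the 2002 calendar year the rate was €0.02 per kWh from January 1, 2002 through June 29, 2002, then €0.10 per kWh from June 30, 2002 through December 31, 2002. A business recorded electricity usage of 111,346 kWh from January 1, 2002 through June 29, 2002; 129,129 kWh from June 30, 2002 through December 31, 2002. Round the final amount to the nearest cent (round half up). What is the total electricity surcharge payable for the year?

€15139.82

January 1 – June 29, 2002: 111,346 kWh at €0.02/kWh → €2226.92
June 30 – December 31, 2002: 129,129 kWh at €0.10/kWh → €12912.90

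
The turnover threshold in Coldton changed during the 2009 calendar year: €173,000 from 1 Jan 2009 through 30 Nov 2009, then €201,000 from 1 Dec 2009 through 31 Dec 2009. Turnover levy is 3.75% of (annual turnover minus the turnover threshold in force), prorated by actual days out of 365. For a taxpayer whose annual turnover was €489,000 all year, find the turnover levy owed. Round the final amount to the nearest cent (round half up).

€11,760.82

1 Jan – 30 Nov 2009: 334 days, exemption €173,000 → (€489,000 − €173,000) × 3.75% × 334/365 = €10,843.5616
1 Dec – 31 Dec 2009: 31 days, exemption €201,000 → (€489,000 − €201,000) × 3.75% × 31/365 = €917.2603
Total = €11,760.8219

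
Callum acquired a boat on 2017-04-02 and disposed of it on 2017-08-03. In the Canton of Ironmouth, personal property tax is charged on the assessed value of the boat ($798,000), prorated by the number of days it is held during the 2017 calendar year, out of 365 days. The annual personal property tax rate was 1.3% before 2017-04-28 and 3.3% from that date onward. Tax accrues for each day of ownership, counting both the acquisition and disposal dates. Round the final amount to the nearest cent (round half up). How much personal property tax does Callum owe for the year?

2017-04-02 to 2017-04-27: 26 days at 1.3% → $798,000 × 1.3% × 26/365 = $738.9699
2017-04-28 to 2017-08-03: 98 days at 3.3% → $798,000 × 3.3% × 98/365 = $7,070.4986
Total = $7,809.4685

$7,809.47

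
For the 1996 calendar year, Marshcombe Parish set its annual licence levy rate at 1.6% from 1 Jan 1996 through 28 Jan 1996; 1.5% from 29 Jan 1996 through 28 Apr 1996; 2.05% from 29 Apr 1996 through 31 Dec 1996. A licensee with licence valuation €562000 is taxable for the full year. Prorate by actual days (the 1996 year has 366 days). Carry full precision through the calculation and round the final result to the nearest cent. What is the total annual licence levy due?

1 Jan – 28 Jan 1996: 28 days at 1.6% → €562000 × 1.6% × 28/366 = €687.9126
29 Jan – 28 Apr 1996: 91 days at 1.5% → €562000 × 1.5% × 91/366 = €2095.9836
29 Apr – 31 Dec 1996: 247 days at 2.05% → €562000 × 2.05% × 247/366 = €7775.1011
Total = €10558.9973

€10559.00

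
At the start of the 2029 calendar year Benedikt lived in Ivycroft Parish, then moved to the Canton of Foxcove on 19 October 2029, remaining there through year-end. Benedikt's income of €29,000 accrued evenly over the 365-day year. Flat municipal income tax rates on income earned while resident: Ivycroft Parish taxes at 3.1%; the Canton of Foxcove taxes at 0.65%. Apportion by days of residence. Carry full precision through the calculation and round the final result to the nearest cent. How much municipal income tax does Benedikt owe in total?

€754.95

Ivycroft Parish, 1 January – 18 October 2029: 291 days → €29,000 × 3.1% × 291/365 = €716.7370
The Canton of Foxcove, 19 October – 31 December 2029: 74 days → €29,000 × 0.65% × 74/365 = €38.2164
Total = €754.9534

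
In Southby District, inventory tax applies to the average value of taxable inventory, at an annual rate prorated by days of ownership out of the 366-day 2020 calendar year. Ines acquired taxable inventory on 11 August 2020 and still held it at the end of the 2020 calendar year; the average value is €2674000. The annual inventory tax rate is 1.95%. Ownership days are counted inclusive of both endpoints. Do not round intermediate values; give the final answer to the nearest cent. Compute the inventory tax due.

€20372.81

Days held (11 August – 31 December 2020): 143 out of 366
Tax = €2674000 × 1.95% × 143/366 = €20372.8115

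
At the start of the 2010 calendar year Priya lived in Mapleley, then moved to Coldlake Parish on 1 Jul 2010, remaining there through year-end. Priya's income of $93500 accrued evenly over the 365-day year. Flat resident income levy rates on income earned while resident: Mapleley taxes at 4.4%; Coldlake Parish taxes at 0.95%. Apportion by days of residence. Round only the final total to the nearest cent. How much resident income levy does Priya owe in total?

Mapleley, 1 Jan – 30 Jun 2010: 181 days → $93500 × 4.4% × 181/365 = $2040.0932
Coldlake Parish, 1 Jul – 31 Dec 2010: 184 days → $93500 × 0.95% × 184/365 = $447.7753
Total = $2487.8685

$2487.87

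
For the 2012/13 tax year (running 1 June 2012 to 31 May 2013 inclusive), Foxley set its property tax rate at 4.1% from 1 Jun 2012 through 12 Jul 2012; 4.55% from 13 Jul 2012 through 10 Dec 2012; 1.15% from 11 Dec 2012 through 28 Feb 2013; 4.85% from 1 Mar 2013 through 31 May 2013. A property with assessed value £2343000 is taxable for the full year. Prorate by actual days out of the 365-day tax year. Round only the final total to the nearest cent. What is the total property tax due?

1 Jun – 12 Jul 2012: 42 days at 4.1% → £2343000 × 4.1% × 42/365 = £11053.8247
13 Jul – 10 Dec 2012: 151 days at 4.55% → £2343000 × 4.55% × 151/365 = £44102.9630
11 Dec 2012 – 28 Feb 2013: 80 days at 1.15% → £2343000 × 1.15% × 80/365 = £5905.6438
1 Mar – 31 May 2013: 92 days at 4.85% → £2343000 × 4.85% × 92/365 = £28642.3726
Total = £89704.8041

£89704.80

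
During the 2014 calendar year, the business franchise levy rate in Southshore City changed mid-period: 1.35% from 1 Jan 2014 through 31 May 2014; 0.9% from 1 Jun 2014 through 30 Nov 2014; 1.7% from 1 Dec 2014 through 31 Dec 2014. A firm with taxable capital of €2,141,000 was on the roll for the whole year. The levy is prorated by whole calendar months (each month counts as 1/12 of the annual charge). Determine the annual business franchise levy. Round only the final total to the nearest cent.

€24,710.71

1 Jan – 31 May 2014: 5 months at 1.35% → €2,141,000 × 1.35% × 5/12 = €12,043.1250
1 Jun – 30 Nov 2014: 6 months at 0.9% → €2,141,000 × 0.9% × 6/12 = €9,634.5000
1 Dec – 31 Dec 2014: 1 month at 1.7% → €2,141,000 × 1.7% × 1/12 = €3,033.0833
Total = €24,710.7083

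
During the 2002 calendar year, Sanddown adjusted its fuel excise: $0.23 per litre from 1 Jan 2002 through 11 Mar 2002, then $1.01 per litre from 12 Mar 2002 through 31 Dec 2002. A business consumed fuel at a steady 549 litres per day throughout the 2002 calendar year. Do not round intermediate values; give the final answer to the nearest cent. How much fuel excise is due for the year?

$172413.45

1 Jan – 11 Mar 2002: 70 days × 549 litres/day = 38,430 litres at $0.23/litre → $8838.90
12 Mar – 31 Dec 2002: 295 days × 549 litres/day = 161,955 litres at $1.01/litre → $163574.55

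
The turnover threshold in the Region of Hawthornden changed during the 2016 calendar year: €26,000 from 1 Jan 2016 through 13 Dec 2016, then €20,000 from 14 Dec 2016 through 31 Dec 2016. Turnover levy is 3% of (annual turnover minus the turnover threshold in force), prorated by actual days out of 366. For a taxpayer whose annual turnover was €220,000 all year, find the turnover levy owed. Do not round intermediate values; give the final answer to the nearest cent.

€5,828.85

1 Jan – 13 Dec 2016: 348 days, exemption €26,000 → (€220,000 − €26,000) × 3% × 348/366 = €5,533.7705
14 Dec – 31 Dec 2016: 18 days, exemption €20,000 → (€220,000 − €20,000) × 3% × 18/366 = €295.0820
Total = €5,828.8525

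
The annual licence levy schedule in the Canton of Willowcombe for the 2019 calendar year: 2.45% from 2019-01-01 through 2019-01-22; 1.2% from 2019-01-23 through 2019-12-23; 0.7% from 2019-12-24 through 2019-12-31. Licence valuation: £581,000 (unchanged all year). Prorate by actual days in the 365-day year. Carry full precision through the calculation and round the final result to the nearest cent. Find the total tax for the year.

2019-01-01 to 2019-01-22: 22 days at 2.45% → £581,000 × 2.45% × 22/365 = £857.9699
2019-01-23 to 2019-12-23: 335 days at 1.2% → £581,000 × 1.2% × 335/365 = £6,398.9589
2019-12-24 to 2019-12-31: 8 days at 0.7% → £581,000 × 0.7% × 8/365 = £89.1397
Total = £7,346.0685

£7,346.07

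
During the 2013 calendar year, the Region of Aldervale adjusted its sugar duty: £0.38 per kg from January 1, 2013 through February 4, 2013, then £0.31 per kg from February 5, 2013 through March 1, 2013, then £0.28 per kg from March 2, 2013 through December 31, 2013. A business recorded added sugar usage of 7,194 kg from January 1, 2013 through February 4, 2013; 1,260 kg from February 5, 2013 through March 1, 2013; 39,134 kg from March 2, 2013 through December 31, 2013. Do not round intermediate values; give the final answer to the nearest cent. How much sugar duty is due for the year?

January 1 – February 4, 2013: 7,194 kg at £0.38/kg → £2,733.72
February 5 – March 1, 2013: 1,260 kg at £0.31/kg → £390.60
March 2 – December 31, 2013: 39,134 kg at £0.28/kg → £10,957.52

£14,081.84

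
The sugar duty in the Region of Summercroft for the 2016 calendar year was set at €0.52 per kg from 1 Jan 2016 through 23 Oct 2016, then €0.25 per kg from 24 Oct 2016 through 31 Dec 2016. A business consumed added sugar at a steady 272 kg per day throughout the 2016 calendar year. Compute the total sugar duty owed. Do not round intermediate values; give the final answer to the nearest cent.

1 Jan – 23 Oct 2016: 297 days × 272 kg/day = 80,784 kg at €0.52/kg → €42,007.68
24 Oct – 31 Dec 2016: 69 days × 272 kg/day = 18,768 kg at €0.25/kg → €4,692.00

€46,699.68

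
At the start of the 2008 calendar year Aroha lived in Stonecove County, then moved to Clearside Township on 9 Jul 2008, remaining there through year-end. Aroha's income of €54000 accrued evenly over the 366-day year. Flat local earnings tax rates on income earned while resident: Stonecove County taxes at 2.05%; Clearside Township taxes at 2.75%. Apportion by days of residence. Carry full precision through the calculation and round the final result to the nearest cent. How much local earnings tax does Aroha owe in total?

€1288.77

Stonecove County, 1 Jan – 8 Jul 2008: 190 days → €54000 × 2.05% × 190/366 = €574.6721
Clearside Township, 9 Jul – 31 Dec 2008: 176 days → €54000 × 2.75% × 176/366 = €714.0984
Total = €1288.7705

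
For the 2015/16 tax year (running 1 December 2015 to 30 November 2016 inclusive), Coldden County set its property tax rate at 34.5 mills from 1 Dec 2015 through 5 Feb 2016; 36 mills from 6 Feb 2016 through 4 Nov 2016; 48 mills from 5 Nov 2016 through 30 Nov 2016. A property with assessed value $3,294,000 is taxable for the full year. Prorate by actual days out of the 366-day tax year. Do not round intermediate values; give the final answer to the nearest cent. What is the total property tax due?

$120,487.50

1 Dec 2015 – 5 Feb 2016: 67 days at 34.5 mills → $3,294,000 × 3.45% × 67/366 = $20,803.5000
6 Feb – 4 Nov 2016: 273 days at 36 mills → $3,294,000 × 3.6% × 273/366 = $88,452.0000
5 Nov – 30 Nov 2016: 26 days at 48 mills → $3,294,000 × 4.8% × 26/366 = $11,232.0000
Total = $120,487.5000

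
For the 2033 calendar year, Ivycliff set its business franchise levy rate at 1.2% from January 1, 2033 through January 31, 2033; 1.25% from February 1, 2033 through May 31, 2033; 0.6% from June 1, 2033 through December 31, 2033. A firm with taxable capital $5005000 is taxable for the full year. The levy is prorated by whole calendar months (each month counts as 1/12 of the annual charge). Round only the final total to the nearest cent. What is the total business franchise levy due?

January 1 – January 31, 2033: 1 month at 1.2% → $5005000 × 1.2% × 1/12 = $5005.0000
February 1 – May 31, 2033: 4 months at 1.25% → $5005000 × 1.25% × 4/12 = $20854.1667
June 1 – December 31, 2033: 7 months at 0.6% → $5005000 × 0.6% × 7/12 = $17517.5000
Total = $43376.6667

$43376.67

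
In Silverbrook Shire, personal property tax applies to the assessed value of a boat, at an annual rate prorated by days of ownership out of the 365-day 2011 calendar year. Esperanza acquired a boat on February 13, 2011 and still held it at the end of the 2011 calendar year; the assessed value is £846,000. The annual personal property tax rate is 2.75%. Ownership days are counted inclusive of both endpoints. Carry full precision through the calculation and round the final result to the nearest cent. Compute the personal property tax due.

Days held (February 13 – December 31, 2011): 322 out of 365
Tax = £846,000 × 2.75% × 322/365 = £20,524.1918

£20,524.19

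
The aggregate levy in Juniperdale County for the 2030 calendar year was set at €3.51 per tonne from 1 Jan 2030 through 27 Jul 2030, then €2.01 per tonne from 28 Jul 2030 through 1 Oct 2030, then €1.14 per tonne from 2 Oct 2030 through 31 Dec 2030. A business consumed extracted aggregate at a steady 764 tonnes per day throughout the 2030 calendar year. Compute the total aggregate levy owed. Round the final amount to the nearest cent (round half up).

€738,390.72

1 Jan – 27 Jul 2030: 208 days × 764 tonnes/day = 158,912 tonnes at €3.51/tonne → €557,781.12
28 Jul – 1 Oct 2030: 66 days × 764 tonnes/day = 50,424 tonnes at €2.01/tonne → €101,352.24
2 Oct – 31 Dec 2030: 91 days × 764 tonnes/day = 69,524 tonnes at €1.14/tonne → €79,257.36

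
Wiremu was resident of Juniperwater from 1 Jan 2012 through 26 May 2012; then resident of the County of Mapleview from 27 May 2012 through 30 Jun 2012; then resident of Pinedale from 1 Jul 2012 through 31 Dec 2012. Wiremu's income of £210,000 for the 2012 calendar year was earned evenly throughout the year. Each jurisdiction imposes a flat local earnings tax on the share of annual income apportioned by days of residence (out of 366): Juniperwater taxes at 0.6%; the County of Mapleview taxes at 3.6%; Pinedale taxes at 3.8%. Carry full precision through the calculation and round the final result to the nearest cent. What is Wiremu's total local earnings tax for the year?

Juniperwater, 1 Jan – 26 May 2012: 147 days → £210,000 × 0.6% × 147/366 = £506.0656
The County of Mapleview, 27 May – 30 Jun 2012: 35 days → £210,000 × 3.6% × 35/366 = £722.9508
Pinedale, 1 Jul – 31 Dec 2012: 184 days → £210,000 × 3.8% × 184/366 = £4,011.8033
Total = £5,240.8197

£5,240.82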